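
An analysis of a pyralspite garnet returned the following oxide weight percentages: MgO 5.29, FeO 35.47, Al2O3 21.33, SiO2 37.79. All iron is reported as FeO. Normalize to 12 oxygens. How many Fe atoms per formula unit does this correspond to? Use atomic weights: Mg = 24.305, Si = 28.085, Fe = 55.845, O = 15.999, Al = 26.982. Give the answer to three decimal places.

5.29 wt% MgO ÷ 40.304 g/mol = 0.13125 mol, giving 0.13125 Mg and 0.13125 O.
35.47 wt% FeO ÷ 71.844 g/mol = 0.49371 mol, giving 0.49371 Fe and 0.49371 O.
21.33 wt% Al2O3 ÷ 101.961 g/mol = 0.20920 mol, giving 0.41840 Al and 0.62760 O.
37.79 wt% SiO2 ÷ 60.083 g/mol = 0.62896 mol, giving 0.62896 Si and 1.25792 O.
Oxygen sums to 2.51048; scaling by 12/2.51048 = 4.77996 puts the formula on 12 O.
Fe: 0.49371 × 4.77996 = 2.360 atoms per formula unit.

2.360 Fe apfu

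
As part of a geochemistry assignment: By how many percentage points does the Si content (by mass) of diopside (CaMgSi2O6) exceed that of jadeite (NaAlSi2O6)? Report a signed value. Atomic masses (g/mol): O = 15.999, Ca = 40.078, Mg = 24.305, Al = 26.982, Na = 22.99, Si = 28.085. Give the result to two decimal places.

-1.85 percentage points

M(CaMgSi2O6) = 216.547 g/mol, so wt% Si = 56.170/216.547 × 100 = 25.94%.
M(NaAlSi2O6) = 202.136 g/mol, so wt% Si = 56.170/202.136 × 100 = 27.79%.
25.94 − 27.79 = -1.85 pp.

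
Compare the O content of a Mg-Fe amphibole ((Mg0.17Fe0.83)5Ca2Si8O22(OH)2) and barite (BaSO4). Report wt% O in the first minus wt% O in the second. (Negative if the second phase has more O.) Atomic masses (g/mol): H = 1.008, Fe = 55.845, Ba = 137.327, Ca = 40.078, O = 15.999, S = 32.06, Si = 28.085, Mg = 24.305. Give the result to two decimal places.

M((Mg0.17Fe0.83)5Ca2Si8O22(OH)2) = 943.244 g/mol, so wt% O = 383.976/943.244 × 100 = 40.71%.
M(BaSO4) = 233.383 g/mol, so wt% O = 63.996/233.383 × 100 = 27.42%.
40.71 − 27.42 = 13.29 pp.

13.29 percentage points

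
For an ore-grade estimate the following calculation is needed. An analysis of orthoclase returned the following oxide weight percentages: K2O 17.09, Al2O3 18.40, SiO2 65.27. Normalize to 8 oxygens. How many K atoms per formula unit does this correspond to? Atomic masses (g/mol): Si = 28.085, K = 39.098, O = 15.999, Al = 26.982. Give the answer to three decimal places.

K2O (M=94.195): mol = 0.18143; K = 0.36286, O = 0.18143.
Al2O3 (M=101.961): mol = 0.18046; Al = 0.36092, O = 0.54138.
SiO2 (M=60.083): mol = 1.08633; Si = 1.08633, O = 2.17266.
ΣO = 2.89547; factor = 8/ΣO = 2.76294.
K apfu = 0.36286 × 2.76294 = 1.003.

1.003 K apfu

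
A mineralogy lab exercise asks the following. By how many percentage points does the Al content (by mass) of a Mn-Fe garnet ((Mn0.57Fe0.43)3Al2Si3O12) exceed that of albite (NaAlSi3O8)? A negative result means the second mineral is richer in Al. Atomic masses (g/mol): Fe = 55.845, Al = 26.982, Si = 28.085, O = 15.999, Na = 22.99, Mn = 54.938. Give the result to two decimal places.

0.59 percentage points

First mineral: 53.964 g Al in 496.191 g formula = 10.88 wt% Al.
Second mineral: 26.982 g Al in 262.219 g formula = 10.29 wt% Al.
10.88% − 10.29% gives a difference of 0.59 percentage points.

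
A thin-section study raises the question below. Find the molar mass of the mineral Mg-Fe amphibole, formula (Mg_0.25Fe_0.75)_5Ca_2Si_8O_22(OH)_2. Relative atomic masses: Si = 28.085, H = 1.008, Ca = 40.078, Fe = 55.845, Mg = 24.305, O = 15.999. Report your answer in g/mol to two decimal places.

930.63 g/mol

M = 1.25*24.305 + 3.75*55.845 + 2*40.078 + 8*28.085 + 24*15.999 + 2*1.008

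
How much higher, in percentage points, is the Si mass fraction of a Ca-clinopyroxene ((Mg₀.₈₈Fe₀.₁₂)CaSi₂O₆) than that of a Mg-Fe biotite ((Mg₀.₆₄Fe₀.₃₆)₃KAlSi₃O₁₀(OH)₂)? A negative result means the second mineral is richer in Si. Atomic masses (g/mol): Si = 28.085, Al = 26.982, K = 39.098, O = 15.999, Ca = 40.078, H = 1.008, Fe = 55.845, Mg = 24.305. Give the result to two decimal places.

M((Mg₀.₈₈Fe₀.₁₂)CaSi₂O₆) = 220.332 g/mol, so wt% Si = 56.170/220.332 × 100 = 25.49%.
M((Mg₀.₆₄Fe₀.₃₆)₃KAlSi₃O₁₀(OH)₂) = 451.317 g/mol, so wt% Si = 84.255/451.317 × 100 = 18.67%.
25.49 − 18.67 = 6.82 pp.

6.82 percentage points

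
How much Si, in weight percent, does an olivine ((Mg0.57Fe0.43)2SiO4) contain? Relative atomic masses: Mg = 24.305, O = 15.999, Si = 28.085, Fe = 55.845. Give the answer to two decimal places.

16.74 weight percent

Molar mass of (Mg0.57Fe0.43)2SiO4: 1.14*24.305 + 0.86*55.845 + 1*28.085 + 4*15.999 = 167.815 g/mol.
Mass of Si per formula unit: 1 × 28.085 = 28.085 g.
Weight fraction Si = 28.085 / 167.815 = 0.1674.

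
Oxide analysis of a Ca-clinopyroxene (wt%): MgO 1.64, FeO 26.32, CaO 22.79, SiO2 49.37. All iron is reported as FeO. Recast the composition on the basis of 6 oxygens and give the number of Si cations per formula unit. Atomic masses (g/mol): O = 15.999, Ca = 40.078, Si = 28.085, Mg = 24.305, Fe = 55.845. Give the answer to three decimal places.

2.007 Si apfu

MgO (M=40.304): mol = 0.04069; Mg = 0.04069, O = 0.04069.
FeO (M=71.844): mol = 0.36635; Fe = 0.36635, O = 0.36635.
CaO (M=56.077): mol = 0.40641; Ca = 0.40641, O = 0.40641.
SiO2 (M=60.083): mol = 0.82170; Si = 0.82170, O = 1.64340.
ΣO = 2.45685; factor = 6/ΣO = 2.44215.
Si apfu = 0.82170 × 2.44215 = 2.007.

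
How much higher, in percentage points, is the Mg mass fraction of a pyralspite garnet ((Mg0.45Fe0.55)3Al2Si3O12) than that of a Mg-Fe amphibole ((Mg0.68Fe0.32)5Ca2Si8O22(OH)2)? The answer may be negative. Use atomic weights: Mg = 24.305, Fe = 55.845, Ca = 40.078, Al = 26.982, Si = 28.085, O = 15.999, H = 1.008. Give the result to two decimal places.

-2.37 percentage points

M((Mg0.45Fe0.55)3Al2Si3O12) = 455.163 g/mol, so wt% Mg = 32.812/455.163 × 100 = 7.21%.
M((Mg0.68Fe0.32)5Ca2Si8O22(OH)2) = 862.817 g/mol, so wt% Mg = 82.637/862.817 × 100 = 9.58%.
7.21 − 9.58 = -2.37 pp.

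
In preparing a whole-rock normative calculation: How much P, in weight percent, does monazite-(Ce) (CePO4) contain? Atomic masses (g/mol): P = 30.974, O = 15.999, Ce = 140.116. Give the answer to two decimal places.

13.18 weight percent

M(CePO4) = 235.086 g/mol.
P contributes 1 × 30.974 = 30.974 g per mole.
30.974/235.086 = 0.1318 → 13.18%.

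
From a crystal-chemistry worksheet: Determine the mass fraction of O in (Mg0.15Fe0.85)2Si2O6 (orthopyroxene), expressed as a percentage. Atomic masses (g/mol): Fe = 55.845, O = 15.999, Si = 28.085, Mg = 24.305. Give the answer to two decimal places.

Molar mass of (Mg0.15Fe0.85)2Si2O6: 0.30×24.305 + 1.70×55.845 + 2×28.085 + 6×15.999 = 254.392 g/mol.
Mass of O per formula unit: 6 × 15.999 = 95.994 g.
Weight fraction O = 95.994 / 254.392 = 0.3773.

37.73 wt%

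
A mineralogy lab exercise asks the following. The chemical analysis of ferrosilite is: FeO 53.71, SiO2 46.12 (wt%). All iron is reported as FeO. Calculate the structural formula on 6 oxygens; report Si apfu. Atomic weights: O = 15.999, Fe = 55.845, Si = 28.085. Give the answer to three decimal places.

53.71 wt% FeO ÷ 71.844 g/mol = 0.74759 mol, giving 0.74759 Fe and 0.74759 O.
46.12 wt% SiO2 ÷ 60.083 g/mol = 0.76760 mol, giving 0.76760 Si and 1.53520 O.
Oxygen sums to 2.28279; scaling by 6/2.28279 = 2.62836 puts the formula on 6 O.
Si: 0.76760 × 2.62836 = 2.018 atoms per formula unit.

2.018 Si apfu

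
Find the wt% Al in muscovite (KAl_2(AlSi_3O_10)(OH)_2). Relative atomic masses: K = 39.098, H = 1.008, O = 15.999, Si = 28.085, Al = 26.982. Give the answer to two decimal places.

M(KAl_2(AlSi_3O_10)(OH)_2) = 398.303 g/mol.
Al contributes 3 × 26.982 = 80.946 g per mole.
80.946/398.303 = 0.2032 → 20.32%.

20.32 wt%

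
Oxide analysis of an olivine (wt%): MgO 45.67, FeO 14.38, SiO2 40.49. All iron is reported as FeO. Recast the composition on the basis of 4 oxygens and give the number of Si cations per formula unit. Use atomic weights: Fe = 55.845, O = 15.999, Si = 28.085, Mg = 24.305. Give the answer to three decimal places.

45.67 wt% MgO ÷ 40.304 g/mol = 1.13314 mol, giving 1.13314 Mg and 1.13314 O.
14.38 wt% FeO ÷ 71.844 g/mol = 0.20016 mol, giving 0.20016 Fe and 0.20016 O.
40.49 wt% SiO2 ÷ 60.083 g/mol = 0.67390 mol, giving 0.67390 Si and 1.34780 O.
Oxygen sums to 2.68110; scaling by 4/2.68110 = 1.49192 puts the formula on 4 O.
Si: 0.67390 × 1.49192 = 1.005 atoms per formula unit.

1.005 Si apfu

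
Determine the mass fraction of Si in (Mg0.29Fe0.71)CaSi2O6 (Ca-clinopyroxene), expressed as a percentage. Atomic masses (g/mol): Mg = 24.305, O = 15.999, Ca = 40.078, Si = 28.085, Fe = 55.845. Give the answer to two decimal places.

M((Mg0.29Fe0.71)CaSi2O6) = 238.940 g/mol.
Si contributes 2 × 28.085 = 56.170 g per mole.
56.170/238.940 = 0.2351 → 23.51%.

23.51 mass %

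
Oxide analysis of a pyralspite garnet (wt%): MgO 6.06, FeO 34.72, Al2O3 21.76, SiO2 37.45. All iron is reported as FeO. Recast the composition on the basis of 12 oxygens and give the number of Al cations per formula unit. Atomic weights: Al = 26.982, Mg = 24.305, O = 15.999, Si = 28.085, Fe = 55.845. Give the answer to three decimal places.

6.06 wt% MgO ÷ 40.304 g/mol = 0.15036 mol, giving 0.15036 Mg and 0.15036 O.
34.72 wt% FeO ÷ 71.844 g/mol = 0.48327 mol, giving 0.48327 Fe and 0.48327 O.
21.76 wt% Al2O3 ÷ 101.961 g/mol = 0.21341 mol, giving 0.42682 Al and 0.64023 O.
37.45 wt% SiO2 ÷ 60.083 g/mol = 0.62330 mol, giving 0.62330 Si and 1.24660 O.
Oxygen sums to 2.52046; scaling by 12/2.52046 = 4.76104 puts the formula on 12 O.
Al: 0.42682 × 4.76104 = 2.032 atoms per formula unit.

2.032 Al apfu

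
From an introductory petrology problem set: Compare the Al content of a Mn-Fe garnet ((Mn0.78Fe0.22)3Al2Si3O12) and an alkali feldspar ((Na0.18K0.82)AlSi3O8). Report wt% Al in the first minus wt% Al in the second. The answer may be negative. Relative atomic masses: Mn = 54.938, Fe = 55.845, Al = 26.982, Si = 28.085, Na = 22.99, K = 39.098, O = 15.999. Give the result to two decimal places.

1.09 percentage points

M((Mn0.78Fe0.22)3Al2Si3O12) = 495.620 g/mol, so wt% Al = 53.964/495.620 × 100 = 10.89%.
M((Na0.18K0.82)AlSi3O8) = 275.428 g/mol, so wt% Al = 26.982/275.428 × 100 = 9.80%.
10.89 − 9.80 = 1.09 pp.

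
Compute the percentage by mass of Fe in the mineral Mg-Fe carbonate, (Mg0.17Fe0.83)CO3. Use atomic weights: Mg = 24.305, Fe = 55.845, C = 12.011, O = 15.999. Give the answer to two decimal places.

M((Mg0.17Fe0.83)CO3) = 110.491 g/mol.
Fe contributes 0.83 × 55.845 = 46.351 g per mole.
46.351/110.491 = 0.4195 → 41.95%.

41.95 wt%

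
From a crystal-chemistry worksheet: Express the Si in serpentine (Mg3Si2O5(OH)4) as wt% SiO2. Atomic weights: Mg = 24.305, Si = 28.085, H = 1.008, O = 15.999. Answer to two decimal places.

Molar mass of Mg3Si2O5(OH)4 = 3*24.305 + 2*28.085 + 9*15.999 + 4*1.008 = 277.108 g/mol.
Each formula unit contains 2 Si, equivalent to 2/1 = 2.0000 mol SiO2.
M(SiO2) = 1×28.085 + 2×15.999 = 60.083 g/mol.
Mass of SiO2 per formula unit = 2.0000 × 60.083 = 120.166 g.
SiO2 wt% = 120.166 / 277.108 × 100 = 43.36%.

43.36 wt%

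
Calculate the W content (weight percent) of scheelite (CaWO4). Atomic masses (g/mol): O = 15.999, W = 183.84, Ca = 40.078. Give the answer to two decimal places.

63.85 weight percent

Molar mass of CaWO4: 1*40.078 + 1*183.84 + 4*15.999 = 287.914 g/mol.
Mass of W per formula unit: 1 × 183.84 = 183.840 g.
Weight fraction W = 183.840 / 287.914 = 0.6385.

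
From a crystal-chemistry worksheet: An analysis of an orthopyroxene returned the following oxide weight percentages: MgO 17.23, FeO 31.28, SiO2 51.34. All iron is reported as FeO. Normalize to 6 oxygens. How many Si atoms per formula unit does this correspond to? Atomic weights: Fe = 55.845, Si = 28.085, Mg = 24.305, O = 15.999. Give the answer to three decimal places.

MgO: 17.23/40.304 = 0.42750 mol → 0.42750 mol Mg, 0.42750 mol O.
FeO: 31.28/71.844 = 0.43539 mol → 0.43539 mol Fe, 0.43539 mol O.
SiO2: 51.34/60.083 = 0.85448 mol → 0.85448 mol Si, 1.70896 mol O.
Total oxygen = 2.57185 mol. Normalization factor = 6/2.57185 = 2.33295.
Si per 6 O = 0.85448 × 2.33295 = 1.993.

1.993 Si apfu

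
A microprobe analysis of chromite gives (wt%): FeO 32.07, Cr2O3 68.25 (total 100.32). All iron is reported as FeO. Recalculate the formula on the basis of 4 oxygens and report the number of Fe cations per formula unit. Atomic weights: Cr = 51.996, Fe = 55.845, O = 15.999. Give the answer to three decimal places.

32.07 wt% FeO ÷ 71.844 g/mol = 0.44638 mol, giving 0.44638 Fe and 0.44638 O.
68.25 wt% Cr2O3 ÷ 151.989 g/mol = 0.44905 mol, giving 0.89810 Cr and 1.34715 O.
Oxygen sums to 1.79353; scaling by 4/1.79353 = 2.23024 puts the formula on 4 O.
Fe: 0.44638 × 2.23024 = 0.996 atoms per formula unit.

0.996 Fe apfu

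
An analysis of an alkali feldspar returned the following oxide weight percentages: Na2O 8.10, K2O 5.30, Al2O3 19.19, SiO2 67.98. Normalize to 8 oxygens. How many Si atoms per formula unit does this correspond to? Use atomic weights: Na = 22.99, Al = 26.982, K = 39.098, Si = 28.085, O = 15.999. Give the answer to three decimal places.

3.003 Si apfu

8.10 wt% Na2O ÷ 61.979 g/mol = 0.13069 mol, giving 0.26138 Na and 0.13069 O.
5.30 wt% K2O ÷ 94.195 g/mol = 0.05627 mol, giving 0.11254 K and 0.05627 O.
19.19 wt% Al2O3 ÷ 101.961 g/mol = 0.18821 mol, giving 0.37642 Al and 0.56463 O.
67.98 wt% SiO2 ÷ 60.083 g/mol = 1.13143 mol, giving 1.13143 Si and 2.26286 O.
Oxygen sums to 3.01445; scaling by 8/3.01445 = 2.65388 puts the formula on 8 O.
Si: 1.13143 × 2.65388 = 3.003 atoms per formula unit.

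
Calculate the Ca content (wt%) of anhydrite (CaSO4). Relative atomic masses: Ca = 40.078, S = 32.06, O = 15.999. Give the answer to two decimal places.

M(CaSO4) = 136.134 g/mol.
Ca contributes 1 × 40.078 = 40.078 g per mole.
40.078/136.134 = 0.2944 → 29.44%.

29.44 wt%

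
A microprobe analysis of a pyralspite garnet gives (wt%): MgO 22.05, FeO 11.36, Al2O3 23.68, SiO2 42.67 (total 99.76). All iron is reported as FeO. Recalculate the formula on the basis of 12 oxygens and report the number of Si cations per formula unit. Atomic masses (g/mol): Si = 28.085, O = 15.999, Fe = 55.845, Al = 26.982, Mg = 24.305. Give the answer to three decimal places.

3.020 Si apfu

MgO (M=40.304): mol = 0.54709; Mg = 0.54709, O = 0.54709.
FeO (M=71.844): mol = 0.15812; Fe = 0.15812, O = 0.15812.
Al2O3 (M=101.961): mol = 0.23225; Al = 0.46450, O = 0.69675.
SiO2 (M=60.083): mol = 0.71018; Si = 0.71018, O = 1.42036.
ΣO = 2.82232; factor = 12/ΣO = 4.25182.
Si apfu = 0.71018 × 4.25182 = 3.020.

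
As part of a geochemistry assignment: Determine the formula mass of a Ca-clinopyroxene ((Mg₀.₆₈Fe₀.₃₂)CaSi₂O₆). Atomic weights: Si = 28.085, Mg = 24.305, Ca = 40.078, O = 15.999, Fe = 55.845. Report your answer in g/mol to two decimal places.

Mg: 0.68 × 24.305 = 16.5274
Fe: 0.32 × 55.845 = 17.8704
Ca: 1 × 40.078 = 40.0780
Si: 2 × 28.085 = 56.1700
O: 6 × 15.999 = 95.9940
Summing the contributions gives the formula mass.

226.64 g/mol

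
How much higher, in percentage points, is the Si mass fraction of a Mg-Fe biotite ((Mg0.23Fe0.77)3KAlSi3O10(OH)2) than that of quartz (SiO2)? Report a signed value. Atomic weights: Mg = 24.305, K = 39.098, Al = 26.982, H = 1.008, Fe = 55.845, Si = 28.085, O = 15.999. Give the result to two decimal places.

-29.55 percentage points

M((Mg0.23Fe0.77)3KAlSi3O10(OH)2) = 490.111 g/mol, so wt% Si = 84.255/490.111 × 100 = 17.19%.
M(SiO2) = 60.083 g/mol, so wt% Si = 28.085/60.083 × 100 = 46.74%.
17.19 − 46.74 = -29.55 pp.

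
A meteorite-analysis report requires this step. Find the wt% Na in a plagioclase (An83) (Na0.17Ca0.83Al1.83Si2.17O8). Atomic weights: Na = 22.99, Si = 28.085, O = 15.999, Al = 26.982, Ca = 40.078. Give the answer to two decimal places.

Formula mass = 0.17*22.99 + 0.83*40.078 + 1.83*26.982 + 2.17*28.085 + 8*15.999 = 275.487 g/mol, of which 3.908 g is Na.
So Na makes up 3.908/275.487 = 0.0142 of the mass, i.e. 1.42%.

1.42 wt%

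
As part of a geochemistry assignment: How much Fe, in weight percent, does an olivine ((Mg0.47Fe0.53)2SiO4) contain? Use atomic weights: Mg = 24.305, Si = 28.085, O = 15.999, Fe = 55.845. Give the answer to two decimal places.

34.00 weight percent

Formula mass = 0.94*24.305 + 1.06*55.845 + 1*28.085 + 4*15.999 = 174.123 g/mol, of which 59.196 g is Fe.
So Fe makes up 59.196/174.123 = 0.3400 of the mass, i.e. 34.00%.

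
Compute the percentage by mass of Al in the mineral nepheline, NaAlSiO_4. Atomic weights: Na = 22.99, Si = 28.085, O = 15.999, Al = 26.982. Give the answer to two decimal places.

18.99 weight percent

Molar mass of NaAlSiO_4: 1·22.99 + 1·26.982 + 1·28.085 + 4·15.999 = 142.053 g/mol.
Mass of Al per formula unit: 1 × 26.982 = 26.982 g.
Weight fraction Al = 26.982 / 142.053 = 0.1899.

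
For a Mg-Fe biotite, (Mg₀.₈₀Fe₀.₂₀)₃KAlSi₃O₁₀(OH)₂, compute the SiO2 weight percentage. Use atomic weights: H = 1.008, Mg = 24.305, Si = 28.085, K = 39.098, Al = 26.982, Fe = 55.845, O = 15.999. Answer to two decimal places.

41.32 wt%

Formula mass = 436.178 g/mol.
3 Si → 3.0000 mol SiO2 per formula unit; M(SiO2) = 60.083, so SiO2 mass = 180.249 g.
180.249/436.178 × 100 = 41.32 wt%.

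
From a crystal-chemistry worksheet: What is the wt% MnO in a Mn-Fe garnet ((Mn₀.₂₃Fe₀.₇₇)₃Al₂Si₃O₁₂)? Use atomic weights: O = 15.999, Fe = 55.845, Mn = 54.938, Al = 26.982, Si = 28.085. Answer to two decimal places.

Molar mass of (Mn₀.₂₃Fe₀.₇₇)₃Al₂Si₃O₁₂ = 0.69*54.938 + 2.31*55.845 + 2*26.982 + 3*28.085 + 12*15.999 = 497.116 g/mol.
Each formula unit contains 0.69 Mn, equivalent to 0.69/1 = 0.6900 mol MnO.
M(MnO) = 1×54.938 + 1×15.999 = 70.937 g/mol.
Mass of MnO per formula unit = 0.6900 × 70.937 = 48.947 g.
MnO wt% = 48.947 / 497.116 × 100 = 9.85%.

9.85 wt%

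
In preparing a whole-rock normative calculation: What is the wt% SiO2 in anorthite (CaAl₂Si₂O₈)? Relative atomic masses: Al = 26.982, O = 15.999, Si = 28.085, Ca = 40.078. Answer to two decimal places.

43.19 wt%

Formula mass = 278.204 g/mol.
2 Si → 2.0000 mol SiO2 per formula unit; M(SiO2) = 60.083, so SiO2 mass = 120.166 g.
120.166/278.204 × 100 = 43.19 wt%.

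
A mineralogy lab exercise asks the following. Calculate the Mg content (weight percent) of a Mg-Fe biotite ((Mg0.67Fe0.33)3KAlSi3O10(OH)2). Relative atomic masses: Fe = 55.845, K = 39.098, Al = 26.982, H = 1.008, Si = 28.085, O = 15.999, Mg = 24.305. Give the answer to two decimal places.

Formula mass = 2.01*24.305 + 0.99*55.845 + 1*39.098 + 1*26.982 + 3*28.085 + 12*15.999 + 2*1.008 = 448.479 g/mol, of which 48.853 g is Mg.
So Mg makes up 48.853/448.479 = 0.1089 of the mass, i.e. 10.89%.

10.89 weight percent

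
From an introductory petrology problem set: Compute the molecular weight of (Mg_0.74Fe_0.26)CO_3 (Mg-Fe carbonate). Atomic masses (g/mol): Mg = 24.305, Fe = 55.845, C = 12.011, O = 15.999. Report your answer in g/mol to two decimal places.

92.51 g/mol

Mg: 0.74 × 24.305 = 17.9857
Fe: 0.26 × 55.845 = 14.5197
C: 1 × 12.011 = 12.0110
O: 3 × 15.999 = 47.9970
Summing the contributions gives the formula mass.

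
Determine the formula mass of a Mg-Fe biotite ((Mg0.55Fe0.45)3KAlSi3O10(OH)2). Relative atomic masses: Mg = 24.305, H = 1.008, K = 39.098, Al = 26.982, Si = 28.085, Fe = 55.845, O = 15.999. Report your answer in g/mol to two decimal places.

M = 1.65(24.305) + 1.35(55.845) + 1(39.098) + 1(26.982) + 3(28.085) + 12(15.999) + 2(1.008)

459.83 g/mol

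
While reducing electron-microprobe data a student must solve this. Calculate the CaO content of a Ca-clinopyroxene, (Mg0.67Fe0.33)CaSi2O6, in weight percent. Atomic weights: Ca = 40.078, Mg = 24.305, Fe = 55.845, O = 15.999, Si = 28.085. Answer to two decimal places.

Formula mass = 226.955 g/mol.
1 Ca → 1.0000 mol CaO per formula unit; M(CaO) = 56.077, so CaO mass = 56.077 g.
56.077/226.955 × 100 = 24.71 wt%.

24.71 wt%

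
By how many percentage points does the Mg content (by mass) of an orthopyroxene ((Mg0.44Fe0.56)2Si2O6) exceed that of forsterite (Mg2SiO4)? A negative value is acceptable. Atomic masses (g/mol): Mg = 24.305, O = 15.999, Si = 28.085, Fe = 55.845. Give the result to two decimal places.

First mineral: 21.388 g Mg in 236.099 g formula = 9.06 wt% Mg.
Second mineral: 48.610 g Mg in 140.691 g formula = 34.55 wt% Mg.
9.06% − 34.55% gives a difference of -25.49 percentage points.

-25.49 percentage points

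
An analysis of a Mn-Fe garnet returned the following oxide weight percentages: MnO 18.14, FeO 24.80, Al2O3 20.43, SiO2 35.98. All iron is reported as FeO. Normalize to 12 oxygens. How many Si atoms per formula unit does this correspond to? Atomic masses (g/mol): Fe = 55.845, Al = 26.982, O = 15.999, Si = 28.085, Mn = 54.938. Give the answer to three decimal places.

2.995 Si apfu

18.14 wt% MnO ÷ 70.937 g/mol = 0.25572 mol, giving 0.25572 Mn and 0.25572 O.
24.80 wt% FeO ÷ 71.844 g/mol = 0.34519 mol, giving 0.34519 Fe and 0.34519 O.
20.43 wt% Al2O3 ÷ 101.961 g/mol = 0.20037 mol, giving 0.40074 Al and 0.60111 O.
35.98 wt% SiO2 ÷ 60.083 g/mol = 0.59884 mol, giving 0.59884 Si and 1.19768 O.
Oxygen sums to 2.39970; scaling by 12/2.39970 = 5.00063 puts the formula on 12 O.
Si: 0.59884 × 5.00063 = 2.995 atoms per formula unit.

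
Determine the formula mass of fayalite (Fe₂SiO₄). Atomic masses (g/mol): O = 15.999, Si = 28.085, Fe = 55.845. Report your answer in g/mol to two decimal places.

Fe: 2 × 55.845 = 111.6900
Si: 1 × 28.085 = 28.0850
O: 4 × 15.999 = 63.9960
Summing the contributions gives the formula mass.

203.77 g/mol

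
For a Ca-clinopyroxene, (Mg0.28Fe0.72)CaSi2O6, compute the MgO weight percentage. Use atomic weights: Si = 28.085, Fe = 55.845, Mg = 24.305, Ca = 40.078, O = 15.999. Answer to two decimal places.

Formula mass = 239.256 g/mol.
0.28 Mg → 0.2800 mol MgO per formula unit; M(MgO) = 40.304, so MgO mass = 11.285 g.
11.285/239.256 × 100 = 4.72 wt%.

4.72 wt%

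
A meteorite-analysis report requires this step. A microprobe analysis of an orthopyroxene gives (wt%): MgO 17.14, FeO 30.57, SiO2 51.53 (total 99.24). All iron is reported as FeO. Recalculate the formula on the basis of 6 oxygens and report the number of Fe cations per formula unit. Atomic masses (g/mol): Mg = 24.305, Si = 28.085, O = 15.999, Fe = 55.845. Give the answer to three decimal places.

0.995 Fe apfu

17.14 wt% MgO ÷ 40.304 g/mol = 0.42527 mol, giving 0.42527 Mg and 0.42527 O.
30.57 wt% FeO ÷ 71.844 g/mol = 0.42551 mol, giving 0.42551 Fe and 0.42551 O.
51.53 wt% SiO2 ÷ 60.083 g/mol = 0.85765 mol, giving 0.85765 Si and 1.71530 O.
Oxygen sums to 2.56608; scaling by 6/2.56608 = 2.33820 puts the formula on 6 O.
Fe: 0.42551 × 2.33820 = 0.995 atoms per formula unit.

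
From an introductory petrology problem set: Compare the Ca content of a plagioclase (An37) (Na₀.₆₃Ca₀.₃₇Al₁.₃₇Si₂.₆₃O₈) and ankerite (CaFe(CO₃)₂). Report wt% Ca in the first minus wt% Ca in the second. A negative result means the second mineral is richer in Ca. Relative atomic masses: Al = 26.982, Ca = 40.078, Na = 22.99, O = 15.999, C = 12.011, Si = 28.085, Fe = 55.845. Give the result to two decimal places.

-13.03 percentage points

M(Na₀.₆₃Ca₀.₃₇Al₁.₃₇Si₂.₆₃O₈) = 268.133 g/mol, so wt% Ca = 14.829/268.133 × 100 = 5.53%.
M(CaFe(CO₃)₂) = 215.939 g/mol, so wt% Ca = 40.078/215.939 × 100 = 18.56%.
5.53 − 18.56 = -13.03 pp.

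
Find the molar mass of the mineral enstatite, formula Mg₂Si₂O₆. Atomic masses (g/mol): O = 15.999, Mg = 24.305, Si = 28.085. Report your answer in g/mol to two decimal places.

200.77 g/mol

The formula mass is the sum 2(24.305) + 2(28.085) + 6(15.999).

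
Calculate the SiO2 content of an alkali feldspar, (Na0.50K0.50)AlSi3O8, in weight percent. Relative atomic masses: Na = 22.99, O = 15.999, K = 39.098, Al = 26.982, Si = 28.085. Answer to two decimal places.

M((Na0.50K0.50)AlSi3O8) = 270.273 g/mol; M(SiO2) = 60.083 g/mol.
Moles SiO2 per formula unit = 3 Si ÷ 1 = 3.0000.
SiO2 fraction = (3.0000 × 60.083) / 270.273 = 180.249/270.273 = 0.6669.

66.69 wt%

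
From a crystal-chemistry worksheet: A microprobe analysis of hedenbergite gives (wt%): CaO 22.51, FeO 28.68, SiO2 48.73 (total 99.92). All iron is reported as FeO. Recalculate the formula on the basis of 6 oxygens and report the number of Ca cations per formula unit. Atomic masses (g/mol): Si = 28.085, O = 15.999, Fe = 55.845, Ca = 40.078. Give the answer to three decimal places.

CaO: 22.51/56.077 = 0.40141 mol → 0.40141 mol Ca, 0.40141 mol O.
FeO: 28.68/71.844 = 0.39920 mol → 0.39920 mol Fe, 0.39920 mol O.
SiO2: 48.73/60.083 = 0.81104 mol → 0.81104 mol Si, 1.62208 mol O.
Total oxygen = 2.42269 mol. Normalization factor = 6/2.42269 = 2.47659.
Ca per 6 O = 0.40141 × 2.47659 = 0.994.

0.994 Ca apfu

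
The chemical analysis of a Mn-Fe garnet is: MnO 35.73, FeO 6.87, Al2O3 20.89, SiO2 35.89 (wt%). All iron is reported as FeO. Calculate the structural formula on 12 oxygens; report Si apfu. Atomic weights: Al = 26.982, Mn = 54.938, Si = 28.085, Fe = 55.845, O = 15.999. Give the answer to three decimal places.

2.976 Si apfu

35.73 wt% MnO ÷ 70.937 g/mol = 0.50369 mol, giving 0.50369 Mn and 0.50369 O.
6.87 wt% FeO ÷ 71.844 g/mol = 0.09562 mol, giving 0.09562 Fe and 0.09562 O.
20.89 wt% Al2O3 ÷ 101.961 g/mol = 0.20488 mol, giving 0.40976 Al and 0.61464 O.
35.89 wt% SiO2 ÷ 60.083 g/mol = 0.59734 mol, giving 0.59734 Si and 1.19468 O.
Oxygen sums to 2.40863; scaling by 12/2.40863 = 4.98209 puts the formula on 12 O.
Si: 0.59734 × 4.98209 = 2.976 atoms per formula unit.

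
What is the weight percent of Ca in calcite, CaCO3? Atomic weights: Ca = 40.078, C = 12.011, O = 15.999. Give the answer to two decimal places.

Formula mass = 1·40.078 + 1·12.011 + 3·15.999 = 100.086 g/mol, of which 40.078 g is Ca.
So Ca makes up 40.078/100.086 = 0.4004 of the mass, i.e. 40.04%.

40.04 weight percent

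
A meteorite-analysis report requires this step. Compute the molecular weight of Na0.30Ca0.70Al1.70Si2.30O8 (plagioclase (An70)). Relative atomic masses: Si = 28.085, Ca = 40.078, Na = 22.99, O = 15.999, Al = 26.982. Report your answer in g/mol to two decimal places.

273.41 g/mol

The formula mass is the sum 0.30*22.99 + 0.70*40.078 + 1.70*26.982 + 2.30*28.085 + 8*15.999.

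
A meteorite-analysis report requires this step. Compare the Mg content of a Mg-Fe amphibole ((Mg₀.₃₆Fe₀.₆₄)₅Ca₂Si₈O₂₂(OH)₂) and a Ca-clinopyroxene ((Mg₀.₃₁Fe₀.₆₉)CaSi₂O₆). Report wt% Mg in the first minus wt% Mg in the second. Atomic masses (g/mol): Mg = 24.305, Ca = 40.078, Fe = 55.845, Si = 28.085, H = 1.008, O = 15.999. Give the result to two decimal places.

Mg in (Mg₀.₃₆Fe₀.₆₄)₅Ca₂Si₈O₂₂(OH)₂: molar mass 913.281 g/mol; 1.80×24.305 = 43.749 g → 4.79 wt%.
Mg in (Mg₀.₃₁Fe₀.₆₉)CaSi₂O₆: molar mass 238.310 g/mol; 0.31×24.305 = 7.535 g → 3.16 wt%.
Difference = 4.79 − 3.16 = 1.63 percentage points.

1.63 percentage points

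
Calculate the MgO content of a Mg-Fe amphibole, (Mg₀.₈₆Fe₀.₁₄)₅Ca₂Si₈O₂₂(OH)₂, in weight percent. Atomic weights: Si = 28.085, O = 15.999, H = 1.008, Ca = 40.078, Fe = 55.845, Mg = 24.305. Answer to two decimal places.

M((Mg₀.₈₆Fe₀.₁₄)₅Ca₂Si₈O₂₂(OH)₂) = 834.431 g/mol; M(MgO) = 40.304 g/mol.
Moles MgO per formula unit = 4.30 Mg ÷ 1 = 4.3000.
MgO fraction = (4.3000 × 40.304) / 834.431 = 173.307/834.431 = 0.2077.

20.77 wt%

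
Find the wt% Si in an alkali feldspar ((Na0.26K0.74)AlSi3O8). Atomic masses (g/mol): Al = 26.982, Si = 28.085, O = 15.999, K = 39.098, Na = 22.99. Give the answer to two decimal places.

30.73 weight percent

M((Na0.26K0.74)AlSi3O8) = 274.139 g/mol.
Si contributes 3 × 28.085 = 84.255 g per mole.
84.255/274.139 = 0.3073 → 30.73%.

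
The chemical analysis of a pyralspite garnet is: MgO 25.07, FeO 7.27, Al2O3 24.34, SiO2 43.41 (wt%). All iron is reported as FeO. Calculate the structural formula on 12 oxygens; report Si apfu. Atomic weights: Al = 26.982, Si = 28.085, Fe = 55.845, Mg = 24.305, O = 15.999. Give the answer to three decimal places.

3.006 Si apfu

MgO: 25.07/40.304 = 0.62202 mol → 0.62202 mol Mg, 0.62202 mol O.
FeO: 7.27/71.844 = 0.10119 mol → 0.10119 mol Fe, 0.10119 mol O.
Al2O3: 24.34/101.961 = 0.23872 mol → 0.47744 mol Al, 0.71616 mol O.
SiO2: 43.41/60.083 = 0.72250 mol → 0.72250 mol Si, 1.44500 mol O.
Total oxygen = 2.88437 mol. Normalization factor = 12/2.88437 = 4.16035.
Si per 12 O = 0.72250 × 4.16035 = 3.006.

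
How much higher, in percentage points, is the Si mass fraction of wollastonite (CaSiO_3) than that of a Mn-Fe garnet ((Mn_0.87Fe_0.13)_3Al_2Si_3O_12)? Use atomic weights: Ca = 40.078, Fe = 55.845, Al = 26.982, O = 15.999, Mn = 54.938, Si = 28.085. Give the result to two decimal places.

M(CaSiO_3) = 116.160 g/mol, so wt% Si = 28.085/116.160 × 100 = 24.18%.
M((Mn_0.87Fe_0.13)_3Al_2Si_3O_12) = 495.375 g/mol, so wt% Si = 84.255/495.375 × 100 = 17.01%.
24.18 − 17.01 = 7.17 pp.

7.17 percentage points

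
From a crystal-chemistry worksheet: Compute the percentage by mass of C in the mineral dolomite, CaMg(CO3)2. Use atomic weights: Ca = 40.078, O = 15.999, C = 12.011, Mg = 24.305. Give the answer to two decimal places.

Formula mass = 1*40.078 + 1*24.305 + 2*12.011 + 6*15.999 = 184.399 g/mol, of which 24.022 g is C.
So C makes up 24.022/184.399 = 0.1303 of the mass, i.e. 13.03%.

13.03 mass %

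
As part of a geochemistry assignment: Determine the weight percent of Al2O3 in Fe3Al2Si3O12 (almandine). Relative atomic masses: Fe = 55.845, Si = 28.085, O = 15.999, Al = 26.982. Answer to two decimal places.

Molar mass of Fe3Al2Si3O12 = 3*55.845 + 2*26.982 + 3*28.085 + 12*15.999 = 497.742 g/mol.
Each formula unit contains 2 Al, equivalent to 2/2 = 1.0000 mol Al2O3.
M(Al2O3) = 2×26.982 + 3×15.999 = 101.961 g/mol.
Mass of Al2O3 per formula unit = 1.0000 × 101.961 = 101.961 g.
Al2O3 wt% = 101.961 / 497.742 × 100 = 20.48%.

20.48 wt%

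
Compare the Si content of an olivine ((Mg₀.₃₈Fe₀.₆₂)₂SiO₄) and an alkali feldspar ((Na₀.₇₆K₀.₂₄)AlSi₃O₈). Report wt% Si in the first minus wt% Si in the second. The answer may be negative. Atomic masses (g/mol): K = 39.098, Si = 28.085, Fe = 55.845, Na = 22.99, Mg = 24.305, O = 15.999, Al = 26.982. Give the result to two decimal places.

First mineral: 28.085 g Si in 179.801 g formula = 15.62 wt% Si.
Second mineral: 84.255 g Si in 266.085 g formula = 31.66 wt% Si.
15.62% − 31.66% gives a difference of -16.04 percentage points.

-16.04 percentage points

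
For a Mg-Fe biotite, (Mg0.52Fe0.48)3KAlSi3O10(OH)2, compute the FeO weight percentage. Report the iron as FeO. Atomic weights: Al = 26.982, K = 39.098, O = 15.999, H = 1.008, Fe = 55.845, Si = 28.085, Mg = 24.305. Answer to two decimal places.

M((Mg0.52Fe0.48)3KAlSi3O10(OH)2) = 462.672 g/mol; M(FeO) = 71.844 g/mol.
Moles FeO per formula unit = 1.44 Fe ÷ 1 = 1.4400.
FeO fraction = (1.4400 × 71.844) / 462.672 = 103.455/462.672 = 0.2236.

22.36 wt%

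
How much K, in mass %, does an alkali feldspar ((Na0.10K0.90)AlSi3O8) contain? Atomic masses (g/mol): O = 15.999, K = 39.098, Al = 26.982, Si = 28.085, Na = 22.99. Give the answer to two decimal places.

M((Na0.10K0.90)AlSi3O8) = 276.716 g/mol.
K contributes 0.90 × 39.098 = 35.188 g per mole.
35.188/276.716 = 0.1272 → 12.72%.

12.72 mass %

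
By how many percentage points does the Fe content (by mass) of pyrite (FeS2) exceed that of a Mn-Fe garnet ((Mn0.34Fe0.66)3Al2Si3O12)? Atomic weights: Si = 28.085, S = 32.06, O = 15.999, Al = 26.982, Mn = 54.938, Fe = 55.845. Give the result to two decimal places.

M(FeS2) = 119.965 g/mol, so wt% Fe = 55.845/119.965 × 100 = 46.55%.
M((Mn0.34Fe0.66)3Al2Si3O12) = 496.817 g/mol, so wt% Fe = 110.573/496.817 × 100 = 22.26%.
46.55 − 22.26 = 24.29 pp.

24.29 percentage points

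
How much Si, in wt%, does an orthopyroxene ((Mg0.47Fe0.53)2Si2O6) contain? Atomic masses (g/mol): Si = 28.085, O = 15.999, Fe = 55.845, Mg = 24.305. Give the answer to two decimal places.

23.98 wt%

Molar mass of (Mg0.47Fe0.53)2Si2O6: 0.94*24.305 + 1.06*55.845 + 2*28.085 + 6*15.999 = 234.206 g/mol.
Mass of Si per formula unit: 2 × 28.085 = 56.170 g.
Weight fraction Si = 56.170 / 234.206 = 0.2398.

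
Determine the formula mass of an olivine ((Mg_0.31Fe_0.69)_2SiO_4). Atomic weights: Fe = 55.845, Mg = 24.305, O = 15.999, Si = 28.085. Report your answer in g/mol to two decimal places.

Mg: 0.62 × 24.305 = 15.0691
Fe: 1.38 × 55.845 = 77.0661
Si: 1 × 28.085 = 28.0850
O: 4 × 15.999 = 63.9960
Summing the contributions gives the formula mass.

184.22 g/mol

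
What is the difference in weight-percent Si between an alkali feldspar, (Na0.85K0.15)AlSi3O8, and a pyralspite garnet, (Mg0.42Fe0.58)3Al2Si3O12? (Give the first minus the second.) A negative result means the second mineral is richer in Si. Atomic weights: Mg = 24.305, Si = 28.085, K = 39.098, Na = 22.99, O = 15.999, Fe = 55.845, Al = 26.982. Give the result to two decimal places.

13.44 percentage points

First mineral: 84.255 g Si in 264.635 g formula = 31.84 wt% Si.
Second mineral: 84.255 g Si in 458.002 g formula = 18.40 wt% Si.
31.84% − 18.40% gives a difference of 13.44 percentage points.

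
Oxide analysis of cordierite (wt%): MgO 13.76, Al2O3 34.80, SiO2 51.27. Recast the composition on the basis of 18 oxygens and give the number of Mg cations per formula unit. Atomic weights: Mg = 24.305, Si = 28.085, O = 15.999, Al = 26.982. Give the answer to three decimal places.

13.76 wt% MgO ÷ 40.304 g/mol = 0.34141 mol, giving 0.34141 Mg and 0.34141 O.
34.80 wt% Al2O3 ÷ 101.961 g/mol = 0.34131 mol, giving 0.68262 Al and 1.02393 O.
51.27 wt% SiO2 ÷ 60.083 g/mol = 0.85332 mol, giving 0.85332 Si and 1.70664 O.
Oxygen sums to 3.07198; scaling by 18/3.07198 = 5.85941 puts the formula on 18 O.
Mg: 0.34141 × 5.85941 = 2.000 atoms per formula unit.

2.000 Mg apfu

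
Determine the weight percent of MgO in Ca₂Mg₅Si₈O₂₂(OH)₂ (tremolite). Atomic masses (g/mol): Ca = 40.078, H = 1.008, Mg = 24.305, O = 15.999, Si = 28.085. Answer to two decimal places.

Formula mass = 812.353 g/mol.
5 Mg → 5.0000 mol MgO per formula unit; M(MgO) = 40.304, so MgO mass = 201.520 g.
201.520/812.353 × 100 = 24.81 wt%.

24.81 wt%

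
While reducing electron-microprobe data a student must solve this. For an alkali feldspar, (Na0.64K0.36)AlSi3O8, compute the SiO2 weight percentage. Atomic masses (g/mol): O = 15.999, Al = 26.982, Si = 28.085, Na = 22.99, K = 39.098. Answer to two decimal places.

M((Na0.64K0.36)AlSi3O8) = 268.018 g/mol; M(SiO2) = 60.083 g/mol.
Moles SiO2 per formula unit = 3 Si ÷ 1 = 3.0000.
SiO2 fraction = (3.0000 × 60.083) / 268.018 = 180.249/268.018 = 0.6725.

67.25 wt%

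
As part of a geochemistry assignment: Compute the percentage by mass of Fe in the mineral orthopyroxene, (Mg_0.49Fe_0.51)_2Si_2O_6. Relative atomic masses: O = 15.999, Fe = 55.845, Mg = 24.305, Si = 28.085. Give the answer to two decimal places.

24.45 wt%

M((Mg_0.49Fe_0.51)_2Si_2O_6) = 232.945 g/mol.
Fe contributes 1.02 × 55.845 = 56.962 g per mole.
56.962/232.945 = 0.2445 → 24.45%.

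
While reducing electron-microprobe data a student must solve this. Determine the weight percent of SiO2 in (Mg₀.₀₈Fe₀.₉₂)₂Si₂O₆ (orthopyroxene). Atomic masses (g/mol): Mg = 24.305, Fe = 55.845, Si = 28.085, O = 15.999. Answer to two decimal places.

46.43 wt%

M((Mg₀.₀₈Fe₀.₉₂)₂Si₂O₆) = 258.808 g/mol; M(SiO2) = 60.083 g/mol.
Moles SiO2 per formula unit = 2 Si ÷ 1 = 2.0000.
SiO2 fraction = (2.0000 × 60.083) / 258.808 = 120.166/258.808 = 0.4643.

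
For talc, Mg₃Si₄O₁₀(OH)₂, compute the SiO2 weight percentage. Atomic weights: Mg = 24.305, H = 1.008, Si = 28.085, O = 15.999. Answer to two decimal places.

Molar mass of Mg₃Si₄O₁₀(OH)₂ = 3×24.305 + 4×28.085 + 12×15.999 + 2×1.008 = 379.259 g/mol.
Each formula unit contains 4 Si, equivalent to 4/1 = 4.0000 mol SiO2.
M(SiO2) = 1×28.085 + 2×15.999 = 60.083 g/mol.
Mass of SiO2 per formula unit = 4.0000 × 60.083 = 240.332 g.
SiO2 wt% = 240.332 / 379.259 × 100 = 63.37%.

63.37 wt%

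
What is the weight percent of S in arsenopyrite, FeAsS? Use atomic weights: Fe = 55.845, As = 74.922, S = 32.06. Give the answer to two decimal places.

19.69 mass %

Formula mass = 1*55.845 + 1*74.922 + 1*32.06 = 162.827 g/mol, of which 32.060 g is S.
So S makes up 32.060/162.827 = 0.1969 of the mass, i.e. 19.69%.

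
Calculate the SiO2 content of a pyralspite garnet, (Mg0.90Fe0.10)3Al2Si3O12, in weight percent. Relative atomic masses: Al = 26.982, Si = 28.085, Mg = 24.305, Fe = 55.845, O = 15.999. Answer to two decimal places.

43.69 wt%

M((Mg0.90Fe0.10)3Al2Si3O12) = 412.584 g/mol; M(SiO2) = 60.083 g/mol.
Moles SiO2 per formula unit = 3 Si ÷ 1 = 3.0000.
SiO2 fraction = (3.0000 × 60.083) / 412.584 = 180.249/412.584 = 0.4369.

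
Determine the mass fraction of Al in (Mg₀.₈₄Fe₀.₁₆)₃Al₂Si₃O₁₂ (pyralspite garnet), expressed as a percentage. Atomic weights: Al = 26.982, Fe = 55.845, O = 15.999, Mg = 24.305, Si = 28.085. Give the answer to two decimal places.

12.90 weight percent

Formula mass = 2.52·24.305 + 0.48·55.845 + 2·26.982 + 3·28.085 + 12·15.999 = 418.261 g/mol, of which 53.964 g is Al.
So Al makes up 53.964/418.261 = 0.1290 of the mass, i.e. 12.90%.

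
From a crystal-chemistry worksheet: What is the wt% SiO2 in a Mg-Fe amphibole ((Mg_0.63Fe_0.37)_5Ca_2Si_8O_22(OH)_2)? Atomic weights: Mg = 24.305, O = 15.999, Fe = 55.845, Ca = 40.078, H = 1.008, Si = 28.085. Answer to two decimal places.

55.20 wt%

Molar mass of (Mg_0.63Fe_0.37)_5Ca_2Si_8O_22(OH)_2 = 3.15·24.305 + 1.85·55.845 + 2·40.078 + 8·28.085 + 24·15.999 + 2·1.008 = 870.702 g/mol.
Each formula unit contains 8 Si, equivalent to 8/1 = 8.0000 mol SiO2.
M(SiO2) = 1×28.085 + 2×15.999 = 60.083 g/mol.
Mass of SiO2 per formula unit = 8.0000 × 60.083 = 480.664 g.
SiO2 wt% = 480.664 / 870.702 × 100 = 55.20%.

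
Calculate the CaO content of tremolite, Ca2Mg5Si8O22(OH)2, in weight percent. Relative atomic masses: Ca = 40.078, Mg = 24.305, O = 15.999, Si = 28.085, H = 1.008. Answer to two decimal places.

13.81 wt%

Molar mass of Ca2Mg5Si8O22(OH)2 = 2×40.078 + 5×24.305 + 8×28.085 + 24×15.999 + 2×1.008 = 812.353 g/mol.
Each formula unit contains 2 Ca, equivalent to 2/1 = 2.0000 mol CaO.
M(CaO) = 1×40.078 + 1×15.999 = 56.077 g/mol.
Mass of CaO per formula unit = 2.0000 × 56.077 = 112.154 g.
CaO wt% = 112.154 / 812.353 × 100 = 13.81%.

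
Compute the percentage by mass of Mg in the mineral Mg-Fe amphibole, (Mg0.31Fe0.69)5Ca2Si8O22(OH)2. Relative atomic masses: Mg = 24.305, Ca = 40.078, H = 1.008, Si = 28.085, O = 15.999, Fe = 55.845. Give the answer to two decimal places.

4.09 wt%

M((Mg0.31Fe0.69)5Ca2Si8O22(OH)2) = 921.166 g/mol.
Mg contributes 1.55 × 24.305 = 37.673 g per mole.
37.673/921.166 = 0.0409 → 4.09%.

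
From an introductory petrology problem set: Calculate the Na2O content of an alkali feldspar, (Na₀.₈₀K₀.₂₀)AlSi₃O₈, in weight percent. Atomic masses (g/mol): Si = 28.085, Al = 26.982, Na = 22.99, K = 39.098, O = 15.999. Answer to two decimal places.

Molar mass of (Na₀.₈₀K₀.₂₀)AlSi₃O₈ = 0.80*22.99 + 0.20*39.098 + 1*26.982 + 3*28.085 + 8*15.999 = 265.441 g/mol.
Each formula unit contains 0.80 Na, equivalent to 0.80/2 = 0.4000 mol Na2O.
M(Na2O) = 2×22.99 + 1×15.999 = 61.979 g/mol.
Mass of Na2O per formula unit = 0.4000 × 61.979 = 24.792 g.
Na2O wt% = 24.792 / 265.441 × 100 = 9.34%.

9.34 wt%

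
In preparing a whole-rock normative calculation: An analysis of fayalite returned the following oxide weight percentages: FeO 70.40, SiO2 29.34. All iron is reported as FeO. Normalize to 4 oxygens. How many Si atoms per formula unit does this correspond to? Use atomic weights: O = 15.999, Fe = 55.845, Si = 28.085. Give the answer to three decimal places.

FeO: 70.40/71.844 = 0.97990 mol → 0.97990 mol Fe, 0.97990 mol O.
SiO2: 29.34/60.083 = 0.48832 mol → 0.48832 mol Si, 0.97664 mol O.
Total oxygen = 1.95654 mol. Normalization factor = 4/1.95654 = 2.04443.
Si per 4 O = 0.48832 × 2.04443 = 0.998.

0.998 Si apfu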